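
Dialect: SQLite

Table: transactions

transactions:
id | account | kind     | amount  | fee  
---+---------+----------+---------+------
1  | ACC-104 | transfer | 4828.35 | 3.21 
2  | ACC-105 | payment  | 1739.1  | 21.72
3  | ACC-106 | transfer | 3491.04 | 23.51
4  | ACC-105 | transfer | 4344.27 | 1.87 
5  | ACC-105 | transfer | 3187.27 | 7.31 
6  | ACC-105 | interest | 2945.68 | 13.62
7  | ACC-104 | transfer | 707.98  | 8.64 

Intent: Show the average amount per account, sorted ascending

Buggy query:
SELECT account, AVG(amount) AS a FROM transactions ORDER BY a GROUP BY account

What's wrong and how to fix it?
Bug: GROUP BY must precede ORDER BY

Fix: Move ORDER BY to the end, after GROUP BY

Corrected query:
SELECT account, AVG(amount) AS a FROM transactions GROUP BY account ORDER BY a

Result:
account | a       
--------+---------
ACC-104 | 2768.165
ACC-105 | 3054.08 
ACC-106 | 3491.04 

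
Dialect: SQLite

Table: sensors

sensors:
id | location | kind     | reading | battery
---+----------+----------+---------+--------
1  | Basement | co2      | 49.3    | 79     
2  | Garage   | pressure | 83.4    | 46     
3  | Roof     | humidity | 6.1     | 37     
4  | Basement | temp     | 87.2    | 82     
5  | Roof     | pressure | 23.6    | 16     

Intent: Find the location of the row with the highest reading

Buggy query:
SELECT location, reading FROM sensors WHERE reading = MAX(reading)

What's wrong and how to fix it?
Bug: MAX(reading) is an aggregate and cannot be used directly in WHERE

Fix: Wrap MAX in a scalar subquery so WHERE compares against a single value

Corrected query:
SELECT location, reading FROM sensors WHERE reading = (SELECT MAX(reading) FROM sensors)

Result:
location | reading
---------+--------
Basement | 87.2   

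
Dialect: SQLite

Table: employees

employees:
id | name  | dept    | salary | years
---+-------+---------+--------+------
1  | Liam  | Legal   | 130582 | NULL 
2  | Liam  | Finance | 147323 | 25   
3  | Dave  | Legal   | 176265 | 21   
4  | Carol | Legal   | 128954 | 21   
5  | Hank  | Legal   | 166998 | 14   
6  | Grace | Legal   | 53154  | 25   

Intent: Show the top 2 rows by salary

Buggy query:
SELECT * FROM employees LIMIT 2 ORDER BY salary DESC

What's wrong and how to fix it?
Bug: LIMIT must come after ORDER BY

Fix: Swap the clauses: ORDER BY first, then LIMIT

Corrected query:
SELECT * FROM employees ORDER BY salary DESC LIMIT 2

Result:
id | name | dept  | salary | years
---+------+-------+--------+------
3  | Dave | Legal | 176265 | 21   
5  | Hank | Legal | 166998 | 14   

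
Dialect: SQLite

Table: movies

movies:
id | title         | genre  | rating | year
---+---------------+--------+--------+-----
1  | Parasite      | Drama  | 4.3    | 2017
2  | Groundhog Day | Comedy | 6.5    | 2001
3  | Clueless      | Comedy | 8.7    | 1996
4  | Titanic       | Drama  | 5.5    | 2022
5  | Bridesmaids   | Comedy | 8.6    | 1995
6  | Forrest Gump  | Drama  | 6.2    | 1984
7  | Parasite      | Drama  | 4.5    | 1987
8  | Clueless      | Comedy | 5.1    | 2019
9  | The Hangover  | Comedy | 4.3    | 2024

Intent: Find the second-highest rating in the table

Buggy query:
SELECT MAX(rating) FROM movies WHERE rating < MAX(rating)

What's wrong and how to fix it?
Bug: The inner MAX is an aggregate inside WHERE, which is not allowed

Fix: Put the inner MAX in a scalar subquery

Corrected query:
SELECT MAX(rating) FROM movies WHERE rating < (SELECT MAX(rating) FROM movies)

Result:
MAX(rating)
-----------
8.6        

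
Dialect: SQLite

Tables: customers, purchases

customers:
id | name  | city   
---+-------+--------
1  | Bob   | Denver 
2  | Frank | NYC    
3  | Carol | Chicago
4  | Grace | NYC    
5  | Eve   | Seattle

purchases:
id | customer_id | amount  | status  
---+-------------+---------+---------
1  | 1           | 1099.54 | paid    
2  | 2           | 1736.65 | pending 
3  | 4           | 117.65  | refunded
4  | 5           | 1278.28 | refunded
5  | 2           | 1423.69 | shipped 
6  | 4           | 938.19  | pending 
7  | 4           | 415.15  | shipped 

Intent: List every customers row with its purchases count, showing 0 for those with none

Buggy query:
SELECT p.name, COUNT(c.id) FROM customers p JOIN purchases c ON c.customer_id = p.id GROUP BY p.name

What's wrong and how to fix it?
Bug: An inner join excludes parents with zero children

Fix: Switch to LEFT JOIN to retain unmatched parent rows

Corrected query:
SELECT p.name, COUNT(c.id) FROM customers p LEFT JOIN purchases c ON c.customer_id = p.id GROUP BY p.name

Result:
name  | COUNT(c.id)
------+------------
Bob   | 1          
Carol | 0          
Eve   | 1          
Frank | 2          
Grace | 3          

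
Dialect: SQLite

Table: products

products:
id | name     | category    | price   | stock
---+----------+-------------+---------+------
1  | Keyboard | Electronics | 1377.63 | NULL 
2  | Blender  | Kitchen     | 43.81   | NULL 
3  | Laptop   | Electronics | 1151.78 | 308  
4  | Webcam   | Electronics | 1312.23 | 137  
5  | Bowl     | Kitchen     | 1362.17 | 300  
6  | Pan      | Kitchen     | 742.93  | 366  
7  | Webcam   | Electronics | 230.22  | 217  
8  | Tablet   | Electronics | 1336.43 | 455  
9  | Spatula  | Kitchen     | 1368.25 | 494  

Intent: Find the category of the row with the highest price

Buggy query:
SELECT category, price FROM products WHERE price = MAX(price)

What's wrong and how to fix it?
Bug: WHERE is evaluated per row; an aggregate over the whole table isn't defined there

Fix: Wrap MAX in a scalar subquery so WHERE compares against a single value

Corrected query:
SELECT category, price FROM products WHERE price = (SELECT MAX(price) FROM products)

Result:
category    | price  
------------+--------
Electronics | 1377.63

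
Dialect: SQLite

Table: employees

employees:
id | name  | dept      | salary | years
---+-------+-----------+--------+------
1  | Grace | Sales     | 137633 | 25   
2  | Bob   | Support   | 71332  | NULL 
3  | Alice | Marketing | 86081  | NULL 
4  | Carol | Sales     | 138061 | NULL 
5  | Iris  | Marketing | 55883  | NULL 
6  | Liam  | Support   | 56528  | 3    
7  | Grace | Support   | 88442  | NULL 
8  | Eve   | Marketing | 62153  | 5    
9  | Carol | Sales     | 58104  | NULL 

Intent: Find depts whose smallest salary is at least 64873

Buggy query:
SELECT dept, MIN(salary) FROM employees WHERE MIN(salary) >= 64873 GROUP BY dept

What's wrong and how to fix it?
Bug: MIN() in WHERE is a misuse of aggregate

Fix: Replace WHERE with HAVING after the GROUP BY

Corrected query:
SELECT dept, MIN(salary) FROM employees GROUP BY dept HAVING MIN(salary) >= 64873

Result:
(no rows)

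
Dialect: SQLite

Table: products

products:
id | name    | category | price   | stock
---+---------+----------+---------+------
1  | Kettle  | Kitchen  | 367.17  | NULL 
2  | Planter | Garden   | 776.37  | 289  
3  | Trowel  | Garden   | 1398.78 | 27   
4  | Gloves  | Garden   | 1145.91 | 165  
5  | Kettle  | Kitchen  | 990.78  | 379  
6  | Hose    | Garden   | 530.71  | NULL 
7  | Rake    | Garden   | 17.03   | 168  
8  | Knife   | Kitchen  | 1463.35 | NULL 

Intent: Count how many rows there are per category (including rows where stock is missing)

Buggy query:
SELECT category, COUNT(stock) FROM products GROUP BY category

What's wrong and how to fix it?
Bug: COUNT(column) counts non-NULL values only; rows with NULL stock aren't counted

Fix: Use COUNT(*) to count all rows regardless of NULL

Corrected query:
SELECT category, COUNT(*) FROM products GROUP BY category

Result:
category | COUNT(*)
---------+---------
Garden   | 5       
Kitchen  | 3       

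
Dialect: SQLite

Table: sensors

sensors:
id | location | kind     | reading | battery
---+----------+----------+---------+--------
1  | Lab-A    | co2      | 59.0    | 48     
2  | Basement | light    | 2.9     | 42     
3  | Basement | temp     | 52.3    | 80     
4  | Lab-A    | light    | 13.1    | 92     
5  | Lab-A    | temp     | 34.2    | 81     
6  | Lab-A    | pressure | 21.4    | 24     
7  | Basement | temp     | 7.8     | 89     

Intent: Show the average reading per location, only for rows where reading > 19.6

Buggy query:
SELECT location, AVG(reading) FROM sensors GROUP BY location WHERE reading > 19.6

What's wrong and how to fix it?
Bug: Row-level WHERE must come before GROUP BY in the clause order

Fix: Place WHERE between FROM and GROUP BY

Corrected query:
SELECT location, AVG(reading) FROM sensors WHERE reading > 19.6 GROUP BY location

Result:
location | AVG(reading)
---------+-------------
Basement | 52.3        
Lab-A    | 38.2        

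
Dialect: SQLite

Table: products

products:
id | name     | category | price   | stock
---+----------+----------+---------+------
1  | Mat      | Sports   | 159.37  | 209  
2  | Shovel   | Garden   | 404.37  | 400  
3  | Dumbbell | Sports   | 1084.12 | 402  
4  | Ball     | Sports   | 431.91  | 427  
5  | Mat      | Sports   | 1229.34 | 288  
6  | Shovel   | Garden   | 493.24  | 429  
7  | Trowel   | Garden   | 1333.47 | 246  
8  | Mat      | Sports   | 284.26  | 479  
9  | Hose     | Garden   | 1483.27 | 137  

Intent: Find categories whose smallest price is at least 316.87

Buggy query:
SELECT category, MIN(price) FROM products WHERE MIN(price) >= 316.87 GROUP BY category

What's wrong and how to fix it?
Bug: Aggregates like MIN are computed per group after WHERE runs

Fix: Replace WHERE with HAVING after the GROUP BY

Corrected query:
SELECT category, MIN(price) FROM products GROUP BY category HAVING MIN(price) >= 316.87

Result:
category | MIN(price)
---------+-----------
Garden   | 404.37    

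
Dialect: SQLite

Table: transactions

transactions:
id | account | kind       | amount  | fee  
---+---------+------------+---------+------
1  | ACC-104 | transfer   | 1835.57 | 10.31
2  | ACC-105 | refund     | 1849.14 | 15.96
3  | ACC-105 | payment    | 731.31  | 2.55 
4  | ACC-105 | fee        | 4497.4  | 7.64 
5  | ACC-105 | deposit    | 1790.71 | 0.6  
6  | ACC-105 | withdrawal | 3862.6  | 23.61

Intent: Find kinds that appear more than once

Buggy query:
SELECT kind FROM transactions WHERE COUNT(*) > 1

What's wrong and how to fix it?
Bug: WHERE can't reference COUNT(*); aggregates are computed after WHERE

Fix: Group first, then use HAVING for the count condition

Corrected query:
SELECT kind FROM transactions GROUP BY kind HAVING COUNT(*) > 1

Result:
(no rows)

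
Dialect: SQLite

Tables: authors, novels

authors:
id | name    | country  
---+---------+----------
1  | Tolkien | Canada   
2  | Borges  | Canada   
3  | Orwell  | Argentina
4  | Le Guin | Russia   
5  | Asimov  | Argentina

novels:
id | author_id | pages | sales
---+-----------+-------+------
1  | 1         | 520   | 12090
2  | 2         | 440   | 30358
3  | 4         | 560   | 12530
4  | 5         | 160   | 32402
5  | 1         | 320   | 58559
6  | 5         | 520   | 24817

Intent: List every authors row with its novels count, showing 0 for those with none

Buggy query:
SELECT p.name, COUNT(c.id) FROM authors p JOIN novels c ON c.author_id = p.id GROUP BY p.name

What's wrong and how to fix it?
Bug: An inner join excludes parents with zero children

Fix: Use LEFT JOIN so parents without children still appear (COUNT(c.id) gives 0)

Corrected query:
SELECT p.name, COUNT(c.id) FROM authors p LEFT JOIN novels c ON c.author_id = p.id GROUP BY p.name

Result:
name    | COUNT(c.id)
--------+------------
Asimov  | 2          
Borges  | 1          
Le Guin | 1          
Orwell  | 0          
Tolkien | 2          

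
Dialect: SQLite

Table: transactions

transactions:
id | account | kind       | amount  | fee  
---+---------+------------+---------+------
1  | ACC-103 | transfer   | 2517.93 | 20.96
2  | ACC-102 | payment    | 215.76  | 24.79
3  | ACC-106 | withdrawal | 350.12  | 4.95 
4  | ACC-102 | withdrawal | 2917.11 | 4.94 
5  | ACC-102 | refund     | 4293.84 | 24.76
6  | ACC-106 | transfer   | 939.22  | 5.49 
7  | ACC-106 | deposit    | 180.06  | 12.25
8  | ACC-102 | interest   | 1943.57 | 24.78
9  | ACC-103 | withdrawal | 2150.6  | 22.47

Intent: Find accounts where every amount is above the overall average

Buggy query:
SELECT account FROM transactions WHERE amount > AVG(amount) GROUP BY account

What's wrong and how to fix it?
Bug: AVG() is an aggregate; it can't sit directly in WHERE

Fix: Use a subquery for AVG and a HAVING MIN(...) filter so the condition holds for every row in the group

Corrected query:
SELECT account FROM transactions GROUP BY account HAVING MIN(amount) > (SELECT AVG(amount) FROM transactions)

Result:
account
-------
ACC-103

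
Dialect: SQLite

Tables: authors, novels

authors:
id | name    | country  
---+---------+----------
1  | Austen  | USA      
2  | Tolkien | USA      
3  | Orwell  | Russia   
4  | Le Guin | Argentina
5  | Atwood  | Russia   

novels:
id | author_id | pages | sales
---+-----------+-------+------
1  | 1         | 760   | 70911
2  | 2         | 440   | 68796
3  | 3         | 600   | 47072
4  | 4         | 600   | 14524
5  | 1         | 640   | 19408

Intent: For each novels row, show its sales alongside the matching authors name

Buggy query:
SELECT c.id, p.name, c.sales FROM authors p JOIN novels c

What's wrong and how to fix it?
Bug: Missing join condition: each novels row is matched to all authors rows instead of just its own

Fix: Add ON c.author_id = p.id to the JOIN

Corrected query:
SELECT c.id, p.name, c.sales FROM authors p JOIN novels c ON c.author_id = p.id

Result:
id | name    | sales
---+---------+------
1  | Austen  | 70911
2  | Tolkien | 68796
3  | Orwell  | 47072
4  | Le Guin | 14524
5  | Austen  | 19408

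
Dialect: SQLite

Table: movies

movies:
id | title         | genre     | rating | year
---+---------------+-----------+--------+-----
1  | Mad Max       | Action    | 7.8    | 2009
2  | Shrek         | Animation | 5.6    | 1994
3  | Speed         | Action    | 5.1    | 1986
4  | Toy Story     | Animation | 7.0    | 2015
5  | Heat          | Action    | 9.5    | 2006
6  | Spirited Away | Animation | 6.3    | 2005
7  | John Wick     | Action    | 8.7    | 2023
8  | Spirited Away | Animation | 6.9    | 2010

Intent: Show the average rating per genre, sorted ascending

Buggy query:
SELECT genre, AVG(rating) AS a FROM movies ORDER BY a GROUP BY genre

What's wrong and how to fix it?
Bug: GROUP BY must precede ORDER BY

Fix: Reorder: SELECT … FROM … GROUP BY … ORDER BY …

Corrected query:
SELECT genre, AVG(rating) AS a FROM movies GROUP BY genre ORDER BY a

Result:
genre     | a    
----------+------
Animation | 6.45 
Action    | 7.775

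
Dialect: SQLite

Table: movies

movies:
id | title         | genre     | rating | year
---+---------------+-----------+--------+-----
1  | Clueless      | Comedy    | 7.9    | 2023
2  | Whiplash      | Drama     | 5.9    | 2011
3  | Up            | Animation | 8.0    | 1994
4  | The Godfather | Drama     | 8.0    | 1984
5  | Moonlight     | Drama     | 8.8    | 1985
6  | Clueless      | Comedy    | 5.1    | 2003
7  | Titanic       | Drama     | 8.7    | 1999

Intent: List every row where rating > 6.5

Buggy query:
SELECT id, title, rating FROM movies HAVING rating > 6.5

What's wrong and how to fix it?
Bug: HAVING filters the output of aggregation, but this query has no GROUP BY and no aggregate functions, so SQLite rejects it (HAVING clause on a non-aggregate query); the condition here is per row

Fix: Use WHERE for row-level filtering

Corrected query:
SELECT id, title, rating FROM movies WHERE rating > 6.5

Result:
id | title         | rating
---+---------------+-------
1  | Clueless      | 7.9   
3  | Up            | 8     
4  | The Godfather | 8     
5  | Moonlight     | 8.8   
7  | Titanic       | 8.7   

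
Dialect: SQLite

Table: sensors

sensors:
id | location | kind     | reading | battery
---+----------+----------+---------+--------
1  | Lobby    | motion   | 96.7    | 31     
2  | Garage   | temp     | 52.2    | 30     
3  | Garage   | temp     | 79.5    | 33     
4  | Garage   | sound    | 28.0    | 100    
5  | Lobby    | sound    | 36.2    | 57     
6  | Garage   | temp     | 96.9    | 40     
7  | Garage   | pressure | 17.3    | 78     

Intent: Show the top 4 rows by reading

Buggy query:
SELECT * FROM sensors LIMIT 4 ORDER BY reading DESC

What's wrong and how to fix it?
Bug: LIMIT must come after ORDER BY

Fix: Sort with ORDER BY, then apply LIMIT

Corrected query:
SELECT * FROM sensors ORDER BY reading DESC LIMIT 4

Result:
id | location | kind   | reading | battery
---+----------+--------+---------+--------
6  | Garage   | temp   | 96.9    | 40     
1  | Lobby    | motion | 96.7    | 31     
3  | Garage   | temp   | 79.5    | 33     
2  | Garage   | temp   | 52.2    | 30     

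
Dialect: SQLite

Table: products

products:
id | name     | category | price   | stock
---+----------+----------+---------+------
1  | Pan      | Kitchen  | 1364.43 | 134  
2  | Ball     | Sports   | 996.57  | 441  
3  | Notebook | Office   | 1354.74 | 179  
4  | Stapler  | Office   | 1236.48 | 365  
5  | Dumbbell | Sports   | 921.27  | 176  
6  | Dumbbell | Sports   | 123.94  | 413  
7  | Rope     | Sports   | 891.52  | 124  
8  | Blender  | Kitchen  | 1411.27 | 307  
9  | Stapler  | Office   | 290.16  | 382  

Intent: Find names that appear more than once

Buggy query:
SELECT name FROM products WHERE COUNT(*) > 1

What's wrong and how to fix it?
Bug: WHERE can't reference COUNT(*); aggregates are computed after WHERE

Fix: GROUP BY name, then filter groups with HAVING COUNT(*) > 1

Corrected query:
SELECT name FROM products GROUP BY name HAVING COUNT(*) > 1

Result:
name    
--------
Dumbbell
Stapler 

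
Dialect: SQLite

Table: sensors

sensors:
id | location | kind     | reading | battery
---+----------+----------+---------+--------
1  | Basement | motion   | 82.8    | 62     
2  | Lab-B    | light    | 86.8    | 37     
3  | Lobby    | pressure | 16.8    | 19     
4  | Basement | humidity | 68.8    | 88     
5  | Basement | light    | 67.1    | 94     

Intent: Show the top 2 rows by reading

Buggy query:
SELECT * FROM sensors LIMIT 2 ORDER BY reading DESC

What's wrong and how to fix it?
Bug: LIMIT must come after ORDER BY

Fix: Swap the clauses: ORDER BY first, then LIMIT

Corrected query:
SELECT * FROM sensors ORDER BY reading DESC LIMIT 2

Result:
id | location | kind   | reading | battery
---+----------+--------+---------+--------
2  | Lab-B    | light  | 86.8    | 37     
1  | Basement | motion | 82.8    | 62     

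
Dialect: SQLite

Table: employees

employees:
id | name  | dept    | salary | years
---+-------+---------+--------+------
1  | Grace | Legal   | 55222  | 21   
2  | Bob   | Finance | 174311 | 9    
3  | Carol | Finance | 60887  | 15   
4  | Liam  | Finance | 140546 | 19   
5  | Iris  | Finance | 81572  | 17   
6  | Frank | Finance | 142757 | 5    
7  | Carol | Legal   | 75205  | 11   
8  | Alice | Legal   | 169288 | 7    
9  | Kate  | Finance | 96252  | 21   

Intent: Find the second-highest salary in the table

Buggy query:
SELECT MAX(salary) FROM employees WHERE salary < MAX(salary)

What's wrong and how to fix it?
Bug: MAX(salary) on the right of the comparison is an aggregate-in-WHERE error

Fix: Compute the overall MAX in a subquery, then take MAX of rows below it

Corrected query:
SELECT MAX(salary) FROM employees WHERE salary < (SELECT MAX(salary) FROM employees)

Result:
MAX(salary)
-----------
169288     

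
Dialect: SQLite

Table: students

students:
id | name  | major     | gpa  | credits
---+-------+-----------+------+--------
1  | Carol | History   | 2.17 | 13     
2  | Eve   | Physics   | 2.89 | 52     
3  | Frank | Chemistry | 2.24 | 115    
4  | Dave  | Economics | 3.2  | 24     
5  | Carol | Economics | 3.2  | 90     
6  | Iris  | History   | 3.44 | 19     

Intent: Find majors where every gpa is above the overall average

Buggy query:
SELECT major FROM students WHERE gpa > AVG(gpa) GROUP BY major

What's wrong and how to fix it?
Bug: WHERE evaluates per row before aggregation, so AVG() is unavailable

Fix: Compute the overall average in a scalar subquery and compare each group's MIN against it in HAVING

Corrected query:
SELECT major FROM students GROUP BY major HAVING MIN(gpa) > (SELECT AVG(gpa) FROM students)

Result:
major    
---------
Economics
Physics  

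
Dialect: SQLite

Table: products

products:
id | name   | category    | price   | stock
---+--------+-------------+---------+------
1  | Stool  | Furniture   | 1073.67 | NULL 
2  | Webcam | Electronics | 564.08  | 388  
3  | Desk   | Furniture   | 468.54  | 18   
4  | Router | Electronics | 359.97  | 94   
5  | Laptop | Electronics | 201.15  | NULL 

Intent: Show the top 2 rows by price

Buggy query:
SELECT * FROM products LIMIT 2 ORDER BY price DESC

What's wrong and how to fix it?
Bug: LIMIT must come after ORDER BY

Fix: Sort with ORDER BY, then apply LIMIT

Corrected query:
SELECT * FROM products ORDER BY price DESC LIMIT 2

Result:
id | name   | category    | price   | stock
---+--------+-------------+---------+------
1  | Stool  | Furniture   | 1073.67 | NULL 
2  | Webcam | Electronics | 564.08  | 388  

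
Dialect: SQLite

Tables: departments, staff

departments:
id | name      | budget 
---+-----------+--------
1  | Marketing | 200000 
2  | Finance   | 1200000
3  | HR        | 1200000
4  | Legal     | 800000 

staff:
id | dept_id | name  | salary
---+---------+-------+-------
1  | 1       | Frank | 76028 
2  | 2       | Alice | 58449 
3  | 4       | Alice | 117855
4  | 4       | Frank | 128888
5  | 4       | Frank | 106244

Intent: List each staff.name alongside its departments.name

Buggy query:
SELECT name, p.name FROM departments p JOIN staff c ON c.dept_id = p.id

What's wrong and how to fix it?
Bug: 'name' exists in both joined tables, so the database can't tell which one is meant

Fix: Prefix ambiguous columns with the table alias

Corrected query:
SELECT c.name, p.name FROM departments p JOIN staff c ON c.dept_id = p.id

Result:
name  | name     
------+----------
Frank | Marketing
Alice | Finance  
Alice | Legal    
Frank | Legal    
Frank | Legal    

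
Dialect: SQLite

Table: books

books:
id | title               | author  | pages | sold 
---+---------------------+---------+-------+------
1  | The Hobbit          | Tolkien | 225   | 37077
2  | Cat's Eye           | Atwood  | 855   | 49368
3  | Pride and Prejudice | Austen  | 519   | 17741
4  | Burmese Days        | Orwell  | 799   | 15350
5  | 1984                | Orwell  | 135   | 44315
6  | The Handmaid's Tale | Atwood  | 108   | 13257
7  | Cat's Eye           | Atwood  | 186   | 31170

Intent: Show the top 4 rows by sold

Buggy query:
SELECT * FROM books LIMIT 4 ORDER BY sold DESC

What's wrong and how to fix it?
Bug: LIMIT must come after ORDER BY

Fix: Sort with ORDER BY, then apply LIMIT

Corrected query:
SELECT * FROM books ORDER BY sold DESC LIMIT 4

Result:
id | title      | author  | pages | sold 
---+------------+---------+-------+------
2  | Cat's Eye  | Atwood  | 855   | 49368
5  | 1984       | Orwell  | 135   | 44315
1  | The Hobbit | Tolkien | 225   | 37077
7  | Cat's Eye  | Atwood  | 186   | 31170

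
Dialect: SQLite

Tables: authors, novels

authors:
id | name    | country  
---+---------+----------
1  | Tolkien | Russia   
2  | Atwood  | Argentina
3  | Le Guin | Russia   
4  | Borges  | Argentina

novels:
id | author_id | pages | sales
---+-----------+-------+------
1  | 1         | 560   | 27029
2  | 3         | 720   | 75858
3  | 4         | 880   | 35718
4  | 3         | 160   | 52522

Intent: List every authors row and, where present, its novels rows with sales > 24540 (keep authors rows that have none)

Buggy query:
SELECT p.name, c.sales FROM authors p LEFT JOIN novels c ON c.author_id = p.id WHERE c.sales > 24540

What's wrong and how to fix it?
Bug: Filtering c.sales in WHERE discards the NULL rows produced by LEFT JOIN, turning it into an inner join

Fix: Move the right-table condition into the ON clause so unmatched parents are kept

Corrected query:
SELECT p.name, c.sales FROM authors p LEFT JOIN novels c ON c.author_id = p.id AND c.sales > 24540

Result:
name    | sales
--------+------
Tolkien | 27029
Atwood  | NULL 
Le Guin | 52522
Le Guin | 75858
Borges  | 35718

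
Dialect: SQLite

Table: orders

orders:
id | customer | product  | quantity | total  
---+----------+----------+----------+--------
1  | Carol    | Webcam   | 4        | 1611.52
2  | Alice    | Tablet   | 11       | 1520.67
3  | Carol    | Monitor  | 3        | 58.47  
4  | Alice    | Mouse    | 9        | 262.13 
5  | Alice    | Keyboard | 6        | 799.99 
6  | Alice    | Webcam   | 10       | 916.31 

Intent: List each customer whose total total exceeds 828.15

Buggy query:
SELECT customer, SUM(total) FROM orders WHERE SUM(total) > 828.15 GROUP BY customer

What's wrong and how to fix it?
Bug: Aggregate functions cannot appear in a WHERE clause

Fix: Move the aggregate condition to a HAVING clause

Corrected query:
SELECT customer, SUM(total) FROM orders GROUP BY customer HAVING SUM(total) > 828.15

Result:
customer | SUM(total)
---------+-----------
Alice    | 3499.1    
Carol    | 1669.99   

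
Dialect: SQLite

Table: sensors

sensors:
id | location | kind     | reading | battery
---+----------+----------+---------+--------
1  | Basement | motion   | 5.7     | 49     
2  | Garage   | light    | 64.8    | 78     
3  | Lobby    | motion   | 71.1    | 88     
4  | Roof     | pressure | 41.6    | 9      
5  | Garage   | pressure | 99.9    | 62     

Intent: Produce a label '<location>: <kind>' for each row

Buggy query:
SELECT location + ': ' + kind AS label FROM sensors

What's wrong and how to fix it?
Bug: SQLite uses || for string concatenation; + coerces text to numbers (yielding 0)

Fix: Replace + with || to concatenate text

Corrected query:
SELECT location || ': ' || kind AS label FROM sensors

Result:
label           
----------------
Basement: motion
Garage: light   
Lobby: motion   
Roof: pressure  
Garage: pressure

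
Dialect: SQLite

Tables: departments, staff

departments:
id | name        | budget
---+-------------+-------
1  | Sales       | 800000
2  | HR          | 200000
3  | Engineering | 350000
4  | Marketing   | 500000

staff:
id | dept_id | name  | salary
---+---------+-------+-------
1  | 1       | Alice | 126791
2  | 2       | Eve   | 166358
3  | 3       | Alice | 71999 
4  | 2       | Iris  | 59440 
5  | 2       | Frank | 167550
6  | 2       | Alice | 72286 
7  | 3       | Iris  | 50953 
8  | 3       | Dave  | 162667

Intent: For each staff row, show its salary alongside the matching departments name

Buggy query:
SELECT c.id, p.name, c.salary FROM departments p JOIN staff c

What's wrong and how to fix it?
Bug: Missing join condition: each staff row is matched to all departments rows instead of just its own

Fix: Specify the join condition linking the foreign key to the parent id

Corrected query:
SELECT c.id, p.name, c.salary FROM departments p JOIN staff c ON c.dept_id = p.id

Result:
id | name        | salary
---+-------------+-------
1  | Sales       | 126791
2  | HR          | 166358
3  | Engineering | 71999 
4  | HR          | 59440 
5  | HR          | 167550
6  | HR          | 72286 
7  | Engineering | 50953 
8  | Engineering | 162667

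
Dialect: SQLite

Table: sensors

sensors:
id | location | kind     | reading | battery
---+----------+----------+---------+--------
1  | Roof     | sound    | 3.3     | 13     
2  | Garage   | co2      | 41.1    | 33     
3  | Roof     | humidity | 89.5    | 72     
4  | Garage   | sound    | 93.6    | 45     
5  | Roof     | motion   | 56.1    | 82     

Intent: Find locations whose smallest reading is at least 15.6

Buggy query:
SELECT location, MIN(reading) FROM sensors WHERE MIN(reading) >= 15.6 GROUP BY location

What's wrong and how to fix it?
Bug: Aggregates like MIN are computed per group after WHERE runs

Fix: Use HAVING for the per-group MIN condition

Corrected query:
SELECT location, MIN(reading) FROM sensors GROUP BY location HAVING MIN(reading) >= 15.6

Result:
location | MIN(reading)
---------+-------------
Garage   | 41.1        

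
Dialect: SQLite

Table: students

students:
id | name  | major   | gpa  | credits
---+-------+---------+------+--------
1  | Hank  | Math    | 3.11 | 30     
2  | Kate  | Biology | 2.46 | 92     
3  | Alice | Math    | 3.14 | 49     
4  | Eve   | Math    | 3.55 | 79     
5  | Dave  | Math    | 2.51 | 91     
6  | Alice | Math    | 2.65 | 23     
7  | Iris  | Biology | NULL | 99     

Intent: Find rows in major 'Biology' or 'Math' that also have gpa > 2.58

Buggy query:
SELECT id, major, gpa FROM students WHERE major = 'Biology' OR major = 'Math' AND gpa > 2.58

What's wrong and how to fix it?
Bug: Without parentheses, AND is evaluated before OR, so the gpa filter only applies to the 'Math' branch

Fix: Group the OR with parentheses (or use IN), then AND the threshold

Corrected query:
SELECT id, major, gpa FROM students WHERE (major = 'Biology' OR major = 'Math') AND gpa > 2.58

Result:
id | major | gpa 
---+-------+-----
1  | Math  | 3.11
3  | Math  | 3.14
4  | Math  | 3.55
6  | Math  | 2.65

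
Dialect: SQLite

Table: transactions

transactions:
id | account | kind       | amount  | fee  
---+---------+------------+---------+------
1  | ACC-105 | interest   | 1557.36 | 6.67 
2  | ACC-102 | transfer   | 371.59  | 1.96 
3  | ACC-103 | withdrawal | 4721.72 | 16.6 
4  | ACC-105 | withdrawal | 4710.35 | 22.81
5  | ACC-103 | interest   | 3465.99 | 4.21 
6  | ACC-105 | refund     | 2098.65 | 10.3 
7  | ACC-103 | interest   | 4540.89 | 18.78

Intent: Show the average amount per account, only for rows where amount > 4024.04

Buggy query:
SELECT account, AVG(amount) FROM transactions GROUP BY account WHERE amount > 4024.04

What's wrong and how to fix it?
Bug: WHERE cannot follow GROUP BY

Fix: Move the WHERE clause before GROUP BY

Corrected query:
SELECT account, AVG(amount) FROM transactions WHERE amount > 4024.04 GROUP BY account

Result:
account | AVG(amount)
--------+------------
ACC-103 | 4631.305   
ACC-105 | 4710.35    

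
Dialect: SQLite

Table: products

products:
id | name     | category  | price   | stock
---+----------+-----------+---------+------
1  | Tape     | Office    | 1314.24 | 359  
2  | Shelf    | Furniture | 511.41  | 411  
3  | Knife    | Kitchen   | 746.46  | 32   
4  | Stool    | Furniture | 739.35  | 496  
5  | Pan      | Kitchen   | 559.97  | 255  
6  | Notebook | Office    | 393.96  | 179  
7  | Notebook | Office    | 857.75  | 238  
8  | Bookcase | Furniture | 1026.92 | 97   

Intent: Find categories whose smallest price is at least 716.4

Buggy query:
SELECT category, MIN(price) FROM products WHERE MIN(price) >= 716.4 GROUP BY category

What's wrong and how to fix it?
Bug: Aggregates like MIN are computed per group after WHERE runs

Fix: Replace WHERE with HAVING after the GROUP BY

Corrected query:
SELECT category, MIN(price) FROM products GROUP BY category HAVING MIN(price) >= 716.4

Result:
(no rows)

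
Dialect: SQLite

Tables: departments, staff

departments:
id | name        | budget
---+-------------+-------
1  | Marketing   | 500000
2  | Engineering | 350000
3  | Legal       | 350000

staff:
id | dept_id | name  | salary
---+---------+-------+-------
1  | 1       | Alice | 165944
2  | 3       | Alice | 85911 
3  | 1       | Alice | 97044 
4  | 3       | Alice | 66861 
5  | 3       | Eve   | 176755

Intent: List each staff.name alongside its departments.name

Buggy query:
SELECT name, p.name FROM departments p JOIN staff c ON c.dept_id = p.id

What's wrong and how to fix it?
Bug: Both tables have a 'name' column; the unqualified reference is ambiguous

Fix: Qualify the column with its table alias (c.name)

Corrected query:
SELECT c.name, p.name FROM departments p JOIN staff c ON c.dept_id = p.id

Result:
name  | name     
------+----------
Alice | Marketing
Alice | Legal    
Alice | Marketing
Alice | Legal    
Eve   | Legal    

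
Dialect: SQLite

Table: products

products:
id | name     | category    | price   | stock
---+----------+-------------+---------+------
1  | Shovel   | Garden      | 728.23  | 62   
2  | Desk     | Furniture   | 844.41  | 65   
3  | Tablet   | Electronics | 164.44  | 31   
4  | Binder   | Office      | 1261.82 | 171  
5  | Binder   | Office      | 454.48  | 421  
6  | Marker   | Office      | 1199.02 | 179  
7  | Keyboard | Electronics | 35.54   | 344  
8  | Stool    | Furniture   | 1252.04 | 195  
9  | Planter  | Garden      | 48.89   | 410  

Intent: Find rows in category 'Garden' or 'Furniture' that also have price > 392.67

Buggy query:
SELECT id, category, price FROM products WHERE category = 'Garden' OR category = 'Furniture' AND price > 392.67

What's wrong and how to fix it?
Bug: AND binds tighter than OR, so this parses as category = 'Garden' OR (category = 'Furniture' AND price > 392.67)

Fix: Group the OR with parentheses (or use IN), then AND the threshold

Corrected query:
SELECT id, category, price FROM products WHERE (category = 'Garden' OR category = 'Furniture') AND price > 392.67

Result:
id | category  | price  
---+-----------+--------
1  | Garden    | 728.23 
2  | Furniture | 844.41 
8  | Furniture | 1252.04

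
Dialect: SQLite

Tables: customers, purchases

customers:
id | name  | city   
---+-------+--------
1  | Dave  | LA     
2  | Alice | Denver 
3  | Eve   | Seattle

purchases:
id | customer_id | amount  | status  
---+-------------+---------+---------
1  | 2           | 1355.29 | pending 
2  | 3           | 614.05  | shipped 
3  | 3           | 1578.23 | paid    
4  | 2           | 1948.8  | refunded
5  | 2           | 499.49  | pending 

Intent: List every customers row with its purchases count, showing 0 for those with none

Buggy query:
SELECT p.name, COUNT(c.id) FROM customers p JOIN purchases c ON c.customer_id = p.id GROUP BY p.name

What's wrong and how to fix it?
Bug: INNER JOIN drops customers rows that have no matching purchases rows

Fix: Switch to LEFT JOIN to retain unmatched parent rows

Corrected query:
SELECT p.name, COUNT(c.id) FROM customers p LEFT JOIN purchases c ON c.customer_id = p.id GROUP BY p.name

Result:
name  | COUNT(c.id)
------+------------
Alice | 3          
Dave  | 0          
Eve   | 2          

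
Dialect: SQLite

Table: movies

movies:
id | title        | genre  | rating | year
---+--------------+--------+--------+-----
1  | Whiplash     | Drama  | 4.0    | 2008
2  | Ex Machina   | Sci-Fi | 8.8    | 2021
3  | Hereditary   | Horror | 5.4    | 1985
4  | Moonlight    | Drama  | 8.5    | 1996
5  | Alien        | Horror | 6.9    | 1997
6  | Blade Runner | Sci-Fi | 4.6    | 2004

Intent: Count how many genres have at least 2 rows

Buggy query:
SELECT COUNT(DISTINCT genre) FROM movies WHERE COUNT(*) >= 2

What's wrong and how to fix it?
Bug: WHERE filters individual rows, not groups, so a group-level COUNT is invalid there

Fix: Group first with HAVING COUNT(*) >= 2, then COUNT the resulting groups

Corrected query:
SELECT COUNT(*) FROM (SELECT genre FROM movies GROUP BY genre HAVING COUNT(*) >= 2)

Result:
COUNT(*)
--------
3       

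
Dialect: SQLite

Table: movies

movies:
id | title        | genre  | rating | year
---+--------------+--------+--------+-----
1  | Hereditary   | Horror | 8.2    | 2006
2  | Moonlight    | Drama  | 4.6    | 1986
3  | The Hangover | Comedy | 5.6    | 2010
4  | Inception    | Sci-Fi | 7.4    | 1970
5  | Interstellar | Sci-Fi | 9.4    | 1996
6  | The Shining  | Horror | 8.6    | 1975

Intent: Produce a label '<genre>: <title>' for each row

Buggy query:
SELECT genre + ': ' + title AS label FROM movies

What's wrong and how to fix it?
Bug: SQLite uses || for string concatenation; + coerces text to numbers (yielding 0)

Fix: Use the || operator for string concatenation

Corrected query:
SELECT genre || ': ' || title AS label FROM movies

Result:
label               
--------------------
Horror: Hereditary  
Drama: Moonlight    
Comedy: The Hangover
Sci-Fi: Inception   
Sci-Fi: Interstellar
Horror: The Shining 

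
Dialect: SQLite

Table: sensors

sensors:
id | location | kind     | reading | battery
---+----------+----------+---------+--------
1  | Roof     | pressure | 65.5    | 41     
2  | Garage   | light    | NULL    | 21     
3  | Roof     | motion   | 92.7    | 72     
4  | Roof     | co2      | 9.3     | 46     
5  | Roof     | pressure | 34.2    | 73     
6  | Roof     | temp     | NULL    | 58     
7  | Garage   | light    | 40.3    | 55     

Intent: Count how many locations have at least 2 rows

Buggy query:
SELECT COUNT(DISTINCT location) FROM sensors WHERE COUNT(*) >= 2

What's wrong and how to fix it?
Bug: WHERE filters individual rows, not groups, so a group-level COUNT is invalid there

Fix: Group first with HAVING COUNT(*) >= 2, then COUNT the resulting groups

Corrected query:
SELECT COUNT(*) FROM (SELECT location FROM sensors GROUP BY location HAVING COUNT(*) >= 2)

Result:
COUNT(*)
--------
2       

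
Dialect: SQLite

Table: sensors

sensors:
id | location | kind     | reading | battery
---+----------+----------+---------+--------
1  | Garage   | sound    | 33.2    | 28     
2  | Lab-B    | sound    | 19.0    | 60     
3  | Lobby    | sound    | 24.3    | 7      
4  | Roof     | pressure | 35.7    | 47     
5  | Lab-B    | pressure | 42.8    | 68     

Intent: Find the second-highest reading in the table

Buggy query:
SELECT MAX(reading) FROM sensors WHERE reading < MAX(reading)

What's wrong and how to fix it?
Bug: MAX(reading) on the right of the comparison is an aggregate-in-WHERE error

Fix: Compute the overall MAX in a subquery, then take MAX of rows below it

Corrected query:
SELECT MAX(reading) FROM sensors WHERE reading < (SELECT MAX(reading) FROM sensors)

Result:
MAX(reading)
------------
35.7        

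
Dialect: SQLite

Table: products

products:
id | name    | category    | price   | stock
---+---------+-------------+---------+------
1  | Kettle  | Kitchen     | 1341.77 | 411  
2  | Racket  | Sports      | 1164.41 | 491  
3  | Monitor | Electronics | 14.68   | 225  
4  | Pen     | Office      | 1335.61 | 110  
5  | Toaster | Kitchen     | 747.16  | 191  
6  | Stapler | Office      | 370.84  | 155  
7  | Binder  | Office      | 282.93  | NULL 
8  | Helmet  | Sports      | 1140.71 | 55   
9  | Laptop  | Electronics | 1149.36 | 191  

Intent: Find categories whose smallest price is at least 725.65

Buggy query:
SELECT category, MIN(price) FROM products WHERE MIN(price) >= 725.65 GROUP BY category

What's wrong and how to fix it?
Bug: MIN() in WHERE is a misuse of aggregate

Fix: Use HAVING for the per-group MIN condition

Corrected query:
SELECT category, MIN(price) FROM products GROUP BY category HAVING MIN(price) >= 725.65

Result:
category | MIN(price)
---------+-----------
Kitchen  | 747.16    
Sports   | 1140.71   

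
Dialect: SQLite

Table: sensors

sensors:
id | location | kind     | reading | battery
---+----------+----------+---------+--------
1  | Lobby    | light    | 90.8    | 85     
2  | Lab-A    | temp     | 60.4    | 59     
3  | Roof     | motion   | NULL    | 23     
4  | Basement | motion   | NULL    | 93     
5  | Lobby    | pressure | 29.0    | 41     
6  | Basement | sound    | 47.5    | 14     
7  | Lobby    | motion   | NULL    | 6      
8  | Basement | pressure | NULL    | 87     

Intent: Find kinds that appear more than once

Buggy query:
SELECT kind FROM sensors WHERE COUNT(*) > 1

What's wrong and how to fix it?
Bug: COUNT(*) is an aggregate and cannot be used in WHERE

Fix: Group first, then use HAVING for the count condition

Corrected query:
SELECT kind FROM sensors GROUP BY kind HAVING COUNT(*) > 1

Result:
kind    
--------
motion  
pressure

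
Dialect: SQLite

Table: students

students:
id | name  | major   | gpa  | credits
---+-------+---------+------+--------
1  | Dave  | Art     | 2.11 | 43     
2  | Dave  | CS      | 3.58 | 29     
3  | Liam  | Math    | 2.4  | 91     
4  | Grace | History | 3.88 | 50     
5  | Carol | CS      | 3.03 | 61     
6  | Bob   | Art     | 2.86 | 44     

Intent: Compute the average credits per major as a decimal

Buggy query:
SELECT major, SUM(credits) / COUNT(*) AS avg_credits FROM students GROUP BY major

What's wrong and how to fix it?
Bug: Both operands are integers, so '/' performs integer division and truncates

Fix: Cast one side to REAL so the division keeps the fractional part

Corrected query:
SELECT major, SUM(credits) * 1.0 / COUNT(*) AS avg_credits FROM students GROUP BY major

Result:
major   | avg_credits
--------+------------
Art     | 43.5       
CS      | 45         
History | 50         
Math    | 91         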